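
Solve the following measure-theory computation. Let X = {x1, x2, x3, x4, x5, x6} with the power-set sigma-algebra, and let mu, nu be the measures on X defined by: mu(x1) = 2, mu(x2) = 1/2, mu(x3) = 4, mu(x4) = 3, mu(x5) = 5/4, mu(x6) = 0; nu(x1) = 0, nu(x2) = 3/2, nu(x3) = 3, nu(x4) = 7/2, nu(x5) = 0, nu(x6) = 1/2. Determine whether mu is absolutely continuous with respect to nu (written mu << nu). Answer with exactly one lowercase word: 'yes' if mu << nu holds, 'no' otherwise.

mu << nu means: every nu-null measurable set is also mu-null; equivalently, for every atom x, if nu({x}) = 0 then mu({x}) = 0.
Checking each atom:
  x1: nu = 0, mu = 2 > 0 -> violates mu << nu.
  x2: nu = 3/2 > 0 -> no constraint.
  x3: nu = 3 > 0 -> no constraint.
  x4: nu = 7/2 > 0 -> no constraint.
  x5: nu = 0, mu = 5/4 > 0 -> violates mu << nu.
  x6: nu = 1/2 > 0 -> no constraint.
The atom(s) x1, x5 violate the condition (nu = 0 but mu > 0). Therefore mu is NOT absolutely continuous w.r.t. nu.

no


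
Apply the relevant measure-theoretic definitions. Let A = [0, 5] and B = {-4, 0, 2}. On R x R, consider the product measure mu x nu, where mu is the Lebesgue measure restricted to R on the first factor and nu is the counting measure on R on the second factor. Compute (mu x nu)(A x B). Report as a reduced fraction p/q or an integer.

For a measurable rectangle A x B, the product measure satisfies
  (mu x nu)(A x B) = mu(A) * nu(B).
  mu(A) = 5.
  nu(B) = 3.
  (mu x nu)(A x B) = 5 * 3 = 15.

15


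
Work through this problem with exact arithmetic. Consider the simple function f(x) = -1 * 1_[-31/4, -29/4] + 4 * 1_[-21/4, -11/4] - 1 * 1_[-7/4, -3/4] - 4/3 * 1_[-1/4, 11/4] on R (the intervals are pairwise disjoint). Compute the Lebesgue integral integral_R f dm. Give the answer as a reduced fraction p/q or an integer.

For a simple function f = sum_i c_i * 1_{A_i} with disjoint A_i,
  integral f dm = sum_i c_i * m(A_i).
Lengths of the A_i:
  m(A_1) = -29/4 - (-31/4) = 1/2.
  m(A_2) = -11/4 - (-21/4) = 5/2.
  m(A_3) = -3/4 - (-7/4) = 1.
  m(A_4) = 11/4 - (-1/4) = 3.
Contributions c_i * m(A_i):
  (-1) * (1/2) = -1/2.
  (4) * (5/2) = 10.
  (-1) * (1) = -1.
  (-4/3) * (3) = -4.
Total: -1/2 + 10 - 1 - 4 = 9/2.

9/2


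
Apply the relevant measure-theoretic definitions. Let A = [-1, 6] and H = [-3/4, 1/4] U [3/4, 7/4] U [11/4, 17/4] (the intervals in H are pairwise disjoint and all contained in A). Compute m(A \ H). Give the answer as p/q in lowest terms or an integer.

The ambient interval has length m(A) = 6 - (-1) = 7.
Since the holes are disjoint and sit inside A, by finite additivity
  m(H) = sum_i (b_i - a_i), and m(A \ H) = m(A) - m(H).
Computing the hole measures:
  m(H_1) = 1/4 - (-3/4) = 1.
  m(H_2) = 7/4 - 3/4 = 1.
  m(H_3) = 17/4 - 11/4 = 3/2.
Summed: m(H) = 1 + 1 + 3/2 = 7/2.
So m(A \ H) = 7 - 7/2 = 7/2.

7/2


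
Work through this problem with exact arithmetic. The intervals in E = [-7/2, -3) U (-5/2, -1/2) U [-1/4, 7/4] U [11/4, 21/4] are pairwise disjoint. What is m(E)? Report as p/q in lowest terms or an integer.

For pairwise disjoint intervals, m(union_i I_i) = sum_i m(I_i),
and m is invariant under swapping open/closed endpoints (single points have measure 0).
So m(E) = sum_i (b_i - a_i).
  I_1 has length -3 - (-7/2) = 1/2.
  I_2 has length -1/2 - (-5/2) = 2.
  I_3 has length 7/4 - (-1/4) = 2.
  I_4 has length 21/4 - 11/4 = 5/2.
Summing:
  m(E) = 1/2 + 2 + 2 + 5/2 = 7.

7


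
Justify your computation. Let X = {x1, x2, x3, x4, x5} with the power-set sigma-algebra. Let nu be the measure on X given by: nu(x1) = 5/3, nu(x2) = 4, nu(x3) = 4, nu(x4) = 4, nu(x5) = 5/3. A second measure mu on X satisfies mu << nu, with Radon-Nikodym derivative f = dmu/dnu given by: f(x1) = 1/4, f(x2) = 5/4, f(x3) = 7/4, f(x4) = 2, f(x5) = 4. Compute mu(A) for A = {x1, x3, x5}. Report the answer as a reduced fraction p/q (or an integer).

By the defining property of the Radon-Nikodym derivative, for every measurable set A,
  mu(A) = integral_A f dnu.
Since nu is a discrete measure concentrated on the atoms of X, the integral over A reduces to the sum
  mu(A) = sum_{x in A} f(x) * nu({x}).
Computing each term:
  x1: f(x1) * nu(x1) = 1/4 * 5/3 = 5/12.
  x3: f(x3) * nu(x3) = 7/4 * 4 = 7.
  x5: f(x5) * nu(x5) = 4 * 5/3 = 20/3.
Summing: mu(A) = 5/12 + 7 + 20/3 = 169/12.

169/12


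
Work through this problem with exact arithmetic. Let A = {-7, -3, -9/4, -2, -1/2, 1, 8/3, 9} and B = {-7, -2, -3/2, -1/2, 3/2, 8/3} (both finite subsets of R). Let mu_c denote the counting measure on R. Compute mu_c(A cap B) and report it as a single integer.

Counting measure on a finite set equals cardinality. mu_c(A cap B) = |A cap B| (elements appearing in both).
Enumerating the elements of A that also lie in B gives 4 element(s).
So mu_c(A cap B) = 4.

4


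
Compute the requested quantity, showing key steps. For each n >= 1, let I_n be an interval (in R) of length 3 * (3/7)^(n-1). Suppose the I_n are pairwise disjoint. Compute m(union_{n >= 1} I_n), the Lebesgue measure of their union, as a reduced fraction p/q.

By countable additivity of the Lebesgue measure on pairwise disjoint measurable sets,
  m(union_{n >= 1} I_n) = sum_{n >= 1} m(I_n) = sum_{n >= 1} a * r^(n-1),
  with a = 3 and r = 3/7.
Since 0 < r = 3/7 < 1, the geometric series converges:
  sum_{n >= 1} a * r^(n-1) = a / (1 - r).
  = 3 / (1 - 3/7)
  = 3 / (4/7)
  = 21/4.

21/4


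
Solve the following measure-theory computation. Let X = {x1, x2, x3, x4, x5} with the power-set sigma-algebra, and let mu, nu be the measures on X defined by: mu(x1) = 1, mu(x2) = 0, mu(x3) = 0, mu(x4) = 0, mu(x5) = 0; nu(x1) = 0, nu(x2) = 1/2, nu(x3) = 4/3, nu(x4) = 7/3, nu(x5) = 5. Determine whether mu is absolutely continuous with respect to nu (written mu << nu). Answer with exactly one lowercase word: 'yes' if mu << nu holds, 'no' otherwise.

mu << nu means: every nu-null measurable set is also mu-null; equivalently, for every atom x, if nu({x}) = 0 then mu({x}) = 0.
Checking each atom:
  x1: nu = 0, mu = 1 > 0 -> violates mu << nu.
  x2: nu = 1/2 > 0 -> no constraint.
  x3: nu = 4/3 > 0 -> no constraint.
  x4: nu = 7/3 > 0 -> no constraint.
  x5: nu = 5 > 0 -> no constraint.
The atom(s) x1 violate the condition (nu = 0 but mu > 0). Therefore mu is NOT absolutely continuous w.r.t. nu.

no


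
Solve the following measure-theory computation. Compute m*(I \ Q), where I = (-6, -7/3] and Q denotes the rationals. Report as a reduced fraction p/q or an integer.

The interval I = (-6, -7/3] has m(I) = -7/3 - (-6) = 11/3 (endpoints are measure-zero, so open/closed/half-open agree). Write I = (I cap Q) u (I \ Q). The rationals in I are countable, so m*(I cap Q) = 0 (cover each rational by intervals whose total length is arbitrarily small). By countable subadditivity m*(I) <= m*(I cap Q) + m*(I \ Q), hence m*(I \ Q) >= m(I) = 11/3. The reverse inequality m*(I \ Q) <= m*(I) = 11/3 is trivial since (I \ Q) is a subset of I. Therefore m*(I \ Q) = 11/3.

11/3


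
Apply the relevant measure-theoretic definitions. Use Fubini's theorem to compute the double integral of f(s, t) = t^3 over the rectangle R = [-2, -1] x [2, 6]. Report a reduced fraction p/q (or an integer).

f(s, t) is a tensor product of a function of s and a function of t, and both factors are bounded continuous (hence Lebesgue integrable) on the rectangle, so Fubini's theorem applies:
  integral_R f d(m x m) = (integral_a1^b1 1 ds) * (integral_a2^b2 t^3 dt).
Inner integral in s: integral_{-2}^{-1} 1 ds = ((-1)^1 - (-2)^1)/1
  = 1.
Inner integral in t: integral_{2}^{6} t^3 dt = (6^4 - 2^4)/4
  = 320.
Product: (1) * (320) = 320.

320


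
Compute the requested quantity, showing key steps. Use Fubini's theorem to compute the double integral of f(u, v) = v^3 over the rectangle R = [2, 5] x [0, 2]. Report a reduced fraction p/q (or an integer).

f(u, v) is a tensor product of a function of u and a function of v, and both factors are bounded continuous (hence Lebesgue integrable) on the rectangle, so Fubini's theorem applies:
  integral_R f d(m x m) = (integral_a1^b1 1 du) * (integral_a2^b2 v^3 dv).
Inner integral in u: integral_{2}^{5} 1 du = (5^1 - 2^1)/1
  = 3.
Inner integral in v: integral_{0}^{2} v^3 dv = (2^4 - 0^4)/4
  = 4.
Product: (3) * (4) = 12.

12


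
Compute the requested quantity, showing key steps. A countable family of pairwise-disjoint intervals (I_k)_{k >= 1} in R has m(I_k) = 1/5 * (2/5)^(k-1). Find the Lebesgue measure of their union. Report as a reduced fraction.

By countable additivity of the Lebesgue measure on pairwise disjoint measurable sets,
  m(union_{k >= 1} I_k) = sum_{k >= 1} m(I_k) = sum_{k >= 1} a * r^(k-1),
  with a = 1/5 and r = 2/5.
Since 0 < r = 2/5 < 1, the geometric series converges:
  sum_{k >= 1} a * r^(k-1) = a / (1 - r).
  = 1/5 / (1 - 2/5)
  = 1/5 / (3/5)
  = 1/3.

1/3


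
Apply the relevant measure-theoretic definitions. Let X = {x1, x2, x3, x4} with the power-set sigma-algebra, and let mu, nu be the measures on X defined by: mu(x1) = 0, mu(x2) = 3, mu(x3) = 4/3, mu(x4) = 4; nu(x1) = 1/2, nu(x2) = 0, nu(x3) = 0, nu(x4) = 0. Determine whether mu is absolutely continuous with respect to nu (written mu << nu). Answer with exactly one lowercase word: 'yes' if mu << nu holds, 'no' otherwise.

mu << nu means: every nu-null measurable set is also mu-null; equivalently, for every atom x, if nu({x}) = 0 then mu({x}) = 0.
Checking each atom:
  x1: nu = 1/2 > 0 -> no constraint.
  x2: nu = 0, mu = 3 > 0 -> violates mu << nu.
  x3: nu = 0, mu = 4/3 > 0 -> violates mu << nu.
  x4: nu = 0, mu = 4 > 0 -> violates mu << nu.
The atom(s) x2, x3, x4 violate the condition (nu = 0 but mu > 0). Therefore mu is NOT absolutely continuous w.r.t. nu.

no


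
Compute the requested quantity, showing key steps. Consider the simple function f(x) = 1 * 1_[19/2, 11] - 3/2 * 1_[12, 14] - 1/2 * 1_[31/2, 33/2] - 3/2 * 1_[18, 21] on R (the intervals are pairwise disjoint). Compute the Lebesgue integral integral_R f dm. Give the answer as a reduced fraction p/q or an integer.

For a simple function f = sum_i c_i * 1_{A_i} with disjoint A_i,
  integral f dm = sum_i c_i * m(A_i).
Lengths of the A_i:
  m(A_1) = 11 - 19/2 = 3/2.
  m(A_2) = 14 - 12 = 2.
  m(A_3) = 33/2 - 31/2 = 1.
  m(A_4) = 21 - 18 = 3.
Contributions c_i * m(A_i):
  (1) * (3/2) = 3/2.
  (-3/2) * (2) = -3.
  (-1/2) * (1) = -1/2.
  (-3/2) * (3) = -9/2.
Total: 3/2 - 3 - 1/2 - 9/2 = -13/2.

-13/2


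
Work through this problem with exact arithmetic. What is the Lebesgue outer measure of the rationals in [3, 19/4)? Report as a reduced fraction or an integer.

Q cap [3, 19/4) is countable; list its elements as q_1, q_2, ... . Fix eps > 0 and cover the k-th point by an interval of length eps * 2^(-k). The cover has total length eps * sum_{k>=1} 2^(-k) = eps, so by definition of outer measure m*(Q cap [3, 19/4)) <= eps. Since eps was arbitrary and m* >= 0, the outer measure is 0.

0


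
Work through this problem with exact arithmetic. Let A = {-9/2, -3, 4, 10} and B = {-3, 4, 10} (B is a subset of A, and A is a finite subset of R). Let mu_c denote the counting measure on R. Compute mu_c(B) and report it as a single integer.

Counting measure assigns mu_c(E) = |E| (number of elements) when E is finite.
B has 3 element(s), so mu_c(B) = 3.

3


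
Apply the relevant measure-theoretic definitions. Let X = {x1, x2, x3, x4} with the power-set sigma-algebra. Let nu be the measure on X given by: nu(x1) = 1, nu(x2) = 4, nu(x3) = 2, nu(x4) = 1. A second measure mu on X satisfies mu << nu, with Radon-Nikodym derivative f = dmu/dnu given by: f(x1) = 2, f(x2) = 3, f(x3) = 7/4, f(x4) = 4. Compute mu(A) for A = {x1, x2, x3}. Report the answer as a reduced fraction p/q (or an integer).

By the defining property of the Radon-Nikodym derivative, for every measurable set A,
  mu(A) = integral_A f dnu.
Since nu is a discrete measure concentrated on the atoms of X, the integral over A reduces to the sum
  mu(A) = sum_{x in A} f(x) * nu({x}).
Computing each term:
  x1: f(x1) * nu(x1) = 2 * 1 = 2.
  x2: f(x2) * nu(x2) = 3 * 4 = 12.
  x3: f(x3) * nu(x3) = 7/4 * 2 = 7/2.
Summing: mu(A) = 2 + 12 + 7/2 = 35/2.

35/2


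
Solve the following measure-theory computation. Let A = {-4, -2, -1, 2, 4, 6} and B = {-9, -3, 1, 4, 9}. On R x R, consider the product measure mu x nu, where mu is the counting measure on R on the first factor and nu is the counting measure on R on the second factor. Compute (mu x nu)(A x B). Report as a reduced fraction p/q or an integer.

For a measurable rectangle A x B, the product measure satisfies
  (mu x nu)(A x B) = mu(A) * nu(B).
  mu(A) = 6.
  nu(B) = 5.
  (mu x nu)(A x B) = 6 * 5 = 30.

30


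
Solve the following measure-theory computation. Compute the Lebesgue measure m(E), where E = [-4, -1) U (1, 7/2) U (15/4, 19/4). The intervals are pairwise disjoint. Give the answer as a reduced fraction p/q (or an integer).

For pairwise disjoint intervals, m(union_i I_i) = sum_i m(I_i),
and m is invariant under swapping open/closed endpoints (single points have measure 0).
So m(E) = sum_i (b_i - a_i).
  I_1 has length -1 - (-4) = 3.
  I_2 has length 7/2 - 1 = 5/2.
  I_3 has length 19/4 - 15/4 = 1.
Summing:
  m(E) = 3 + 5/2 + 1 = 13/2.

13/2


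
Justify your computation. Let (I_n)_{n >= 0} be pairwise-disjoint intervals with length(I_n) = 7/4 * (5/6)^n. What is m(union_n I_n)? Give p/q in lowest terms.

By countable additivity of the Lebesgue measure on pairwise disjoint measurable sets,
  m(union_{n >= 0} I_n) = sum_{n >= 0} m(I_n) = sum_{n >= 0} a * r^n,
  with a = 7/4 and r = 5/6.
Since 0 < r = 5/6 < 1, the geometric series converges:
  sum_{n >= 0} a * r^n = a / (1 - r).
  = 7/4 / (1 - 5/6)
  = 7/4 / (1/6)
  = 21/2.

21/2


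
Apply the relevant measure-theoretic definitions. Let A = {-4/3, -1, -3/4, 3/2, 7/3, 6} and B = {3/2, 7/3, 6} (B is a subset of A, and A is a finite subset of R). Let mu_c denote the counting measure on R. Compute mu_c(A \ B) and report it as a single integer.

Counting measure assigns mu_c(E) = |E| (number of elements) when E is finite. For B subset A, A \ B is the set of elements of A not in B, so |A \ B| = |A| - |B|.
|A| = 6, |B| = 3, so mu_c(A \ B) = 6 - 3 = 3.

3


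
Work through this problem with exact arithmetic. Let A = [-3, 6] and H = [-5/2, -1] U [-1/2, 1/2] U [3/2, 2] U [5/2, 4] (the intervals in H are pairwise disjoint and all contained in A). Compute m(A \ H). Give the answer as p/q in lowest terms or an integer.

The ambient interval has length m(A) = 6 - (-3) = 9.
Since the holes are disjoint and sit inside A, by finite additivity
  m(H) = sum_i (b_i - a_i), and m(A \ H) = m(A) - m(H).
Computing the hole measures:
  m(H_1) = -1 - (-5/2) = 3/2.
  m(H_2) = 1/2 - (-1/2) = 1.
  m(H_3) = 2 - 3/2 = 1/2.
  m(H_4) = 4 - 5/2 = 3/2.
Summed: m(H) = 3/2 + 1 + 1/2 + 3/2 = 9/2.
So m(A \ H) = 9 - 9/2 = 9/2.

9/2


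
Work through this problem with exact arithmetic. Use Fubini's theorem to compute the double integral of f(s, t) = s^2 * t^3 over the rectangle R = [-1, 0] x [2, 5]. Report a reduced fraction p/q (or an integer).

f(s, t) is a tensor product of a function of s and a function of t, and both factors are bounded continuous (hence Lebesgue integrable) on the rectangle, so Fubini's theorem applies:
  integral_R f d(m x m) = (integral_a1^b1 s^2 ds) * (integral_a2^b2 t^3 dt).
Inner integral in s: integral_{-1}^{0} s^2 ds = (0^3 - (-1)^3)/3
  = 1/3.
Inner integral in t: integral_{2}^{5} t^3 dt = (5^4 - 2^4)/4
  = 609/4.
Product: (1/3) * (609/4) = 203/4.

203/4


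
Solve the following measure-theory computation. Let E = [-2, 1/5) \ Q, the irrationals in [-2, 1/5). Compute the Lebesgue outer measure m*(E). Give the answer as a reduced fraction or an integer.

The interval I = [-2, 1/5) has m(I) = 1/5 - (-2) = 11/5 (endpoints are measure-zero, so open/closed/half-open agree). Write I = (I cap Q) u (I \ Q). The rationals in I are countable, so m*(I cap Q) = 0 (cover each rational by intervals whose total length is arbitrarily small). By countable subadditivity m*(I) <= m*(I cap Q) + m*(I \ Q), hence m*(I \ Q) >= m(I) = 11/5. The reverse inequality m*(I \ Q) <= m*(I) = 11/5 is trivial since (I \ Q) is a subset of I. Therefore m*(I \ Q) = 11/5.

11/5


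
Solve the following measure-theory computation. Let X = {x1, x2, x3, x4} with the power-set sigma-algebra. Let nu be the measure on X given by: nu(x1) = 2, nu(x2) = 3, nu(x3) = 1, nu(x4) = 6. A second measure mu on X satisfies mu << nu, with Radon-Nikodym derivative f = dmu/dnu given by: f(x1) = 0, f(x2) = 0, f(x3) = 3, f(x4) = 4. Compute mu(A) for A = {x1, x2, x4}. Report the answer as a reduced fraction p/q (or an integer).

By the defining property of the Radon-Nikodym derivative, for every measurable set A,
  mu(A) = integral_A f dnu.
Since nu is a discrete measure concentrated on the atoms of X, the integral over A reduces to the sum
  mu(A) = sum_{x in A} f(x) * nu({x}).
Computing each term:
  x1: f(x1) * nu(x1) = 0 * 2 = 0.
  x2: f(x2) * nu(x2) = 0 * 3 = 0.
  x4: f(x4) * nu(x4) = 4 * 6 = 24.
Summing: mu(A) = 0 + 0 + 24 = 24.

24


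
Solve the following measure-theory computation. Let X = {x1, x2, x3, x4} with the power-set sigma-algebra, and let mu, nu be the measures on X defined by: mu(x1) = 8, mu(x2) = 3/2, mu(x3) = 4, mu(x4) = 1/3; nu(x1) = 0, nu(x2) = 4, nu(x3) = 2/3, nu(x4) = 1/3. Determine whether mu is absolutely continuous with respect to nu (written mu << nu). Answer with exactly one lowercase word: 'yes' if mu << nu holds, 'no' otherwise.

mu << nu means: every nu-null measurable set is also mu-null; equivalently, for every atom x, if nu({x}) = 0 then mu({x}) = 0.
Checking each atom:
  x1: nu = 0, mu = 8 > 0 -> violates mu << nu.
  x2: nu = 4 > 0 -> no constraint.
  x3: nu = 2/3 > 0 -> no constraint.
  x4: nu = 1/3 > 0 -> no constraint.
The atom(s) x1 violate the condition (nu = 0 but mu > 0). Therefore mu is NOT absolutely continuous w.r.t. nu.

no


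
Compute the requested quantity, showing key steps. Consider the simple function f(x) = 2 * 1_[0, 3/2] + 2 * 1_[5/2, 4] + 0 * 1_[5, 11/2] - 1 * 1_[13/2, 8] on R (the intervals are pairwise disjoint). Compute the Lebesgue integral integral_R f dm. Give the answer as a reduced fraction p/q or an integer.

For a simple function f = sum_i c_i * 1_{A_i} with disjoint A_i,
  integral f dm = sum_i c_i * m(A_i).
Lengths of the A_i:
  m(A_1) = 3/2 - 0 = 3/2.
  m(A_2) = 4 - 5/2 = 3/2.
  m(A_3) = 11/2 - 5 = 1/2.
  m(A_4) = 8 - 13/2 = 3/2.
Contributions c_i * m(A_i):
  (2) * (3/2) = 3.
  (2) * (3/2) = 3.
  (0) * (1/2) = 0.
  (-1) * (3/2) = -3/2.
Total: 3 + 3 + 0 - 3/2 = 9/2.

9/2


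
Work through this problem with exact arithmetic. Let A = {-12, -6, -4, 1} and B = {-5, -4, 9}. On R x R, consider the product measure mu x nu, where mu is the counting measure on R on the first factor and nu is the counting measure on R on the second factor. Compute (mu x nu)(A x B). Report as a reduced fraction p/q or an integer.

For a measurable rectangle A x B, the product measure satisfies
  (mu x nu)(A x B) = mu(A) * nu(B).
  mu(A) = 4.
  nu(B) = 3.
  (mu x nu)(A x B) = 4 * 3 = 12.

12


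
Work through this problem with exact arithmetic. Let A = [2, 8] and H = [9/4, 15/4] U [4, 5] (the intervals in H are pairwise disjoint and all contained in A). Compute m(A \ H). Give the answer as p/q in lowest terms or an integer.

The ambient interval has length m(A) = 8 - 2 = 6.
Since the holes are disjoint and sit inside A, by finite additivity
  m(H) = sum_i (b_i - a_i), and m(A \ H) = m(A) - m(H).
Computing the hole measures:
  m(H_1) = 15/4 - 9/4 = 3/2.
  m(H_2) = 5 - 4 = 1.
Summed: m(H) = 3/2 + 1 = 5/2.
So m(A \ H) = 6 - 5/2 = 7/2.

7/2


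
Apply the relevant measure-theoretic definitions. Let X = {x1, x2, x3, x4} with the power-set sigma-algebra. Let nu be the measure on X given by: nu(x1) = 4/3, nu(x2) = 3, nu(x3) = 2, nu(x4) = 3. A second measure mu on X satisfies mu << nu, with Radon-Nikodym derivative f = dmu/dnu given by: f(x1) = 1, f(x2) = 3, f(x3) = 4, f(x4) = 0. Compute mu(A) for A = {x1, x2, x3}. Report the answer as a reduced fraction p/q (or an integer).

By the defining property of the Radon-Nikodym derivative, for every measurable set A,
  mu(A) = integral_A f dnu.
Since nu is a discrete measure concentrated on the atoms of X, the integral over A reduces to the sum
  mu(A) = sum_{x in A} f(x) * nu({x}).
Computing each term:
  x1: f(x1) * nu(x1) = 1 * 4/3 = 4/3.
  x2: f(x2) * nu(x2) = 3 * 3 = 9.
  x3: f(x3) * nu(x3) = 4 * 2 = 8.
Summing: mu(A) = 4/3 + 9 + 8 = 55/3.

55/3


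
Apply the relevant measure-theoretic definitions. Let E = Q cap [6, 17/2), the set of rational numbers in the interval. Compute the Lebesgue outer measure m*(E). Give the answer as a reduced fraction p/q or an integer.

E = Q cap [6, 17/2) is a subset of Q, which is countable. Enumerate Q = {q_1, q_2, ...}; for any eps > 0, cover q_k by the open interval (q_k - eps/2^(k+1), q_k + eps/2^(k+1)), of length eps/2^k. The total cover length is sum_{k>=1} eps/2^k = eps. Hence m*(E) <= m*(Q) <= eps for every eps > 0, and since outer measure is non-negative, m*(E) = 0.

0


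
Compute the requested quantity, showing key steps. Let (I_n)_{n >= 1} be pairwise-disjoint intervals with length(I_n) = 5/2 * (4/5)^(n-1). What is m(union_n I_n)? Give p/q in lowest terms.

By countable additivity of the Lebesgue measure on pairwise disjoint measurable sets,
  m(union_{n >= 1} I_n) = sum_{n >= 1} m(I_n) = sum_{n >= 1} a * r^(n-1),
  with a = 5/2 and r = 4/5.
Since 0 < r = 4/5 < 1, the geometric series converges:
  sum_{n >= 1} a * r^(n-1) = a / (1 - r).
  = 5/2 / (1 - 4/5)
  = 5/2 / (1/5)
  = 25/2.

25/2


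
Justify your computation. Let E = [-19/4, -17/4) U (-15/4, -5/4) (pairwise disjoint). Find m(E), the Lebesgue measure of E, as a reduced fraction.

For pairwise disjoint intervals, m(union_i I_i) = sum_i m(I_i),
and m is invariant under swapping open/closed endpoints (single points have measure 0).
So m(E) = sum_i (b_i - a_i).
  I_1 has length -17/4 - (-19/4) = 1/2.
  I_2 has length -5/4 - (-15/4) = 5/2.
Summing:
  m(E) = 1/2 + 5/2 = 3.

3


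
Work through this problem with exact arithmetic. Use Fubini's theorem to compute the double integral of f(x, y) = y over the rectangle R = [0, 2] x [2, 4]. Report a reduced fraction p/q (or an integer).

f(x, y) is a tensor product of a function of x and a function of y, and both factors are bounded continuous (hence Lebesgue integrable) on the rectangle, so Fubini's theorem applies:
  integral_R f d(m x m) = (integral_a1^b1 1 dx) * (integral_a2^b2 y dy).
Inner integral in x: integral_{0}^{2} 1 dx = (2^1 - 0^1)/1
  = 2.
Inner integral in y: integral_{2}^{4} y dy = (4^2 - 2^2)/2
  = 6.
Product: (2) * (6) = 12.

12


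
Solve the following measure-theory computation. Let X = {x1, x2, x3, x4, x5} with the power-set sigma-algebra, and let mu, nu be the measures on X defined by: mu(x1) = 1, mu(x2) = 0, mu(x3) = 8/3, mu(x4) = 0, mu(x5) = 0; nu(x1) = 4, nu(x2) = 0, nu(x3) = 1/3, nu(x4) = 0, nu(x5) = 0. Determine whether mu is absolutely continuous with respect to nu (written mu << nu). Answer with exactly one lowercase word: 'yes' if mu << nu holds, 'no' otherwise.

mu << nu means: every nu-null measurable set is also mu-null; equivalently, for every atom x, if nu({x}) = 0 then mu({x}) = 0.
Checking each atom:
  x1: nu = 4 > 0 -> no constraint.
  x2: nu = 0, mu = 0 -> consistent with mu << nu.
  x3: nu = 1/3 > 0 -> no constraint.
  x4: nu = 0, mu = 0 -> consistent with mu << nu.
  x5: nu = 0, mu = 0 -> consistent with mu << nu.
No atom violates the condition. Therefore mu << nu.

yes


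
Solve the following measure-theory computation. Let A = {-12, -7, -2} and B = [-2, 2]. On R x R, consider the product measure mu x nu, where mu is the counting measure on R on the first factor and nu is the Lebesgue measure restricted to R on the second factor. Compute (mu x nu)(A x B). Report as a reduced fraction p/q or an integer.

For a measurable rectangle A x B, the product measure satisfies
  (mu x nu)(A x B) = mu(A) * nu(B).
  mu(A) = 3.
  nu(B) = 4.
  (mu x nu)(A x B) = 3 * 4 = 12.

12


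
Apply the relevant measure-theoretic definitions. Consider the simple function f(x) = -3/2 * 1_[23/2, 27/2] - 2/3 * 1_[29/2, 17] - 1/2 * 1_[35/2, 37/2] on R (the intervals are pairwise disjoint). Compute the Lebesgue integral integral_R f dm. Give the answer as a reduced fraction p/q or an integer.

For a simple function f = sum_i c_i * 1_{A_i} with disjoint A_i,
  integral f dm = sum_i c_i * m(A_i).
Lengths of the A_i:
  m(A_1) = 27/2 - 23/2 = 2.
  m(A_2) = 17 - 29/2 = 5/2.
  m(A_3) = 37/2 - 35/2 = 1.
Contributions c_i * m(A_i):
  (-3/2) * (2) = -3.
  (-2/3) * (5/2) = -5/3.
  (-1/2) * (1) = -1/2.
Total: -3 - 5/3 - 1/2 = -31/6.

-31/6


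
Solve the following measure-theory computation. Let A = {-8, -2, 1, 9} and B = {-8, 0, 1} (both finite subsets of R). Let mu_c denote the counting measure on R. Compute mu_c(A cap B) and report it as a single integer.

Counting measure on a finite set equals cardinality. mu_c(A cap B) = |A cap B| (elements appearing in both).
Enumerating the elements of A that also lie in B gives 2 element(s).
So mu_c(A cap B) = 2.

2


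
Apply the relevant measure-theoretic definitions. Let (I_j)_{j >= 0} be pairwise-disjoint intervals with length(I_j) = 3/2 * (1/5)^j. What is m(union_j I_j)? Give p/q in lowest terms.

By countable additivity of the Lebesgue measure on pairwise disjoint measurable sets,
  m(union_{j >= 0} I_j) = sum_{j >= 0} m(I_j) = sum_{j >= 0} a * r^j,
  with a = 3/2 and r = 1/5.
Since 0 < r = 1/5 < 1, the geometric series converges:
  sum_{j >= 0} a * r^j = a / (1 - r).
  = 3/2 / (1 - 1/5)
  = 3/2 / (4/5)
  = 15/8.

15/8


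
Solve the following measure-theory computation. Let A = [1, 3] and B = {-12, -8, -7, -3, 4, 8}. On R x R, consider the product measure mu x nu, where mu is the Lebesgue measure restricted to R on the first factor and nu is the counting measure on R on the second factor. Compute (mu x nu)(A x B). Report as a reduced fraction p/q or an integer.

For a measurable rectangle A x B, the product measure satisfies
  (mu x nu)(A x B) = mu(A) * nu(B).
  mu(A) = 2.
  nu(B) = 6.
  (mu x nu)(A x B) = 2 * 6 = 12.

12


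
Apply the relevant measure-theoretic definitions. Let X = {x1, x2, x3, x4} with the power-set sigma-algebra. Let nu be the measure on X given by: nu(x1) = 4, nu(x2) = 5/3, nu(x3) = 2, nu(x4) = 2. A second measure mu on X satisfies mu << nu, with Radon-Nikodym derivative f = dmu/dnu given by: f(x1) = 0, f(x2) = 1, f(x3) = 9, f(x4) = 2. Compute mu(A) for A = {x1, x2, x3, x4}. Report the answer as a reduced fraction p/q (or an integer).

By the defining property of the Radon-Nikodym derivative, for every measurable set A,
  mu(A) = integral_A f dnu.
Since nu is a discrete measure concentrated on the atoms of X, the integral over A reduces to the sum
  mu(A) = sum_{x in A} f(x) * nu({x}).
Computing each term:
  x1: f(x1) * nu(x1) = 0 * 4 = 0.
  x2: f(x2) * nu(x2) = 1 * 5/3 = 5/3.
  x3: f(x3) * nu(x3) = 9 * 2 = 18.
  x4: f(x4) * nu(x4) = 2 * 2 = 4.
Summing: mu(A) = 0 + 5/3 + 18 + 4 = 71/3.

71/3


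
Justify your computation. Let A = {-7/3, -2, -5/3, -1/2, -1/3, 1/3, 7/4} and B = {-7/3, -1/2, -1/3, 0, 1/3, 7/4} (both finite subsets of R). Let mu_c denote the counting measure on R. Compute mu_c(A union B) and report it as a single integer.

Counting measure on a finite set equals cardinality. By inclusion-exclusion, |A union B| = |A| + |B| - |A cap B|.
|A| = 7, |B| = 6, |A cap B| = 5.
So mu_c(A union B) = 7 + 6 - 5 = 8.

8


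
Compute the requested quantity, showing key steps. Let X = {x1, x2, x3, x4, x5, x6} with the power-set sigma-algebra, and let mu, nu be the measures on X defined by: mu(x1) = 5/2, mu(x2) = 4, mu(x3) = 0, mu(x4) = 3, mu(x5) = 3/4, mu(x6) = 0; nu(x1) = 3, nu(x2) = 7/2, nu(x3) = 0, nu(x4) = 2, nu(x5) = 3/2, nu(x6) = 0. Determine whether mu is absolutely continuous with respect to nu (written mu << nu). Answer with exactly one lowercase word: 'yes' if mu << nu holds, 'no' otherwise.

mu << nu means: every nu-null measurable set is also mu-null; equivalently, for every atom x, if nu({x}) = 0 then mu({x}) = 0.
Checking each atom:
  x1: nu = 3 > 0 -> no constraint.
  x2: nu = 7/2 > 0 -> no constraint.
  x3: nu = 0, mu = 0 -> consistent with mu << nu.
  x4: nu = 2 > 0 -> no constraint.
  x5: nu = 3/2 > 0 -> no constraint.
  x6: nu = 0, mu = 0 -> consistent with mu << nu.
No atom violates the condition. Therefore mu << nu.

yes


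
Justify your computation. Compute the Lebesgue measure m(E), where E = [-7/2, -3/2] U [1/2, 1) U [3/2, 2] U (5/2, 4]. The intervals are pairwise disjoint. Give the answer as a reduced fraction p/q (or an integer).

For pairwise disjoint intervals, m(union_i I_i) = sum_i m(I_i),
and m is invariant under swapping open/closed endpoints (single points have measure 0).
So m(E) = sum_i (b_i - a_i).
  I_1 has length -3/2 - (-7/2) = 2.
  I_2 has length 1 - 1/2 = 1/2.
  I_3 has length 2 - 3/2 = 1/2.
  I_4 has length 4 - 5/2 = 3/2.
Summing:
  m(E) = 2 + 1/2 + 1/2 + 3/2 = 9/2.

9/2


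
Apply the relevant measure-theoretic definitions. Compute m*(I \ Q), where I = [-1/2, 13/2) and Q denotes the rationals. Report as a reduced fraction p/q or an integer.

The interval I = [-1/2, 13/2) has m(I) = 13/2 - (-1/2) = 7 (endpoints are measure-zero, so open/closed/half-open agree). Write I = (I cap Q) u (I \ Q). The rationals in I are countable, so m*(I cap Q) = 0 (cover each rational by intervals whose total length is arbitrarily small). By countable subadditivity m*(I) <= m*(I cap Q) + m*(I \ Q), hence m*(I \ Q) >= m(I) = 7. The reverse inequality m*(I \ Q) <= m*(I) = 7 is trivial since (I \ Q) is a subset of I. Therefore m*(I \ Q) = 7.

7


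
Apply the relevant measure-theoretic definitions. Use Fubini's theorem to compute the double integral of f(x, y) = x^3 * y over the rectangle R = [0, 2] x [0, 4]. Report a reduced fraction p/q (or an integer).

f(x, y) is a tensor product of a function of x and a function of y, and both factors are bounded continuous (hence Lebesgue integrable) on the rectangle, so Fubini's theorem applies:
  integral_R f d(m x m) = (integral_a1^b1 x^3 dx) * (integral_a2^b2 y dy).
Inner integral in x: integral_{0}^{2} x^3 dx = (2^4 - 0^4)/4
  = 4.
Inner integral in y: integral_{0}^{4} y dy = (4^2 - 0^2)/2
  = 8.
Product: (4) * (8) = 32.

32


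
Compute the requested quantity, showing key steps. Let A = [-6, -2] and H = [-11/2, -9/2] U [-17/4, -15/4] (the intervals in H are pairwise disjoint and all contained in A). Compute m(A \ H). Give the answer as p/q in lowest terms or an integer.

The ambient interval has length m(A) = -2 - (-6) = 4.
Since the holes are disjoint and sit inside A, by finite additivity
  m(H) = sum_i (b_i - a_i), and m(A \ H) = m(A) - m(H).
Computing the hole measures:
  m(H_1) = -9/2 - (-11/2) = 1.
  m(H_2) = -15/4 - (-17/4) = 1/2.
Summed: m(H) = 1 + 1/2 = 3/2.
So m(A \ H) = 4 - 3/2 = 5/2.

5/2


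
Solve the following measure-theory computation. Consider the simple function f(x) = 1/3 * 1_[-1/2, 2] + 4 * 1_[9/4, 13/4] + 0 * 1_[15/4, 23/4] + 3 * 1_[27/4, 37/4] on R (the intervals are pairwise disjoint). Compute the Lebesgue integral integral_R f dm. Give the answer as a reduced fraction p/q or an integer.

For a simple function f = sum_i c_i * 1_{A_i} with disjoint A_i,
  integral f dm = sum_i c_i * m(A_i).
Lengths of the A_i:
  m(A_1) = 2 - (-1/2) = 5/2.
  m(A_2) = 13/4 - 9/4 = 1.
  m(A_3) = 23/4 - 15/4 = 2.
  m(A_4) = 37/4 - 27/4 = 5/2.
Contributions c_i * m(A_i):
  (1/3) * (5/2) = 5/6.
  (4) * (1) = 4.
  (0) * (2) = 0.
  (3) * (5/2) = 15/2.
Total: 5/6 + 4 + 0 + 15/2 = 37/3.

37/3


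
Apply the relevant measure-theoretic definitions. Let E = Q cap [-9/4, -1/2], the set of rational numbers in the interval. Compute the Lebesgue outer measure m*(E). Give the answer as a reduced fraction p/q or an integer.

The set Q cap [-9/4, -1/2] is countable (a subset of the countable set Q). Lebesgue outer measure of any countable set is 0: each singleton {q} has m*({q}) = 0, and by countable subadditivity m*(union_k {q_k}) <= sum_k m*({q_k}) = sum_k 0 = 0. The reverse inequality m*(E) >= 0 is automatic. So m*(Q cap [-9/4, -1/2]) = 0.

0


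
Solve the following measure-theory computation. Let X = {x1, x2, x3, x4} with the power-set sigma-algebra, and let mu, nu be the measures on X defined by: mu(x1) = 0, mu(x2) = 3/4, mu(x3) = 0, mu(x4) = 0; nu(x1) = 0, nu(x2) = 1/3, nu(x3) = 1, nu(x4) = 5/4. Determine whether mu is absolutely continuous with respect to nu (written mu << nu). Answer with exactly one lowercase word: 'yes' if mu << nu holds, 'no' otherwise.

mu << nu means: every nu-null measurable set is also mu-null; equivalently, for every atom x, if nu({x}) = 0 then mu({x}) = 0.
Checking each atom:
  x1: nu = 0, mu = 0 -> consistent with mu << nu.
  x2: nu = 1/3 > 0 -> no constraint.
  x3: nu = 1 > 0 -> no constraint.
  x4: nu = 5/4 > 0 -> no constraint.
No atom violates the condition. Therefore mu << nu.

yes


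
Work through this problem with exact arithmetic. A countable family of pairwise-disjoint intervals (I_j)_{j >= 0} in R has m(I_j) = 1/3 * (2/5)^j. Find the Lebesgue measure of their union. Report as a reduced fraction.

By countable additivity of the Lebesgue measure on pairwise disjoint measurable sets,
  m(union_{j >= 0} I_j) = sum_{j >= 0} m(I_j) = sum_{j >= 0} a * r^j,
  with a = 1/3 and r = 2/5.
Since 0 < r = 2/5 < 1, the geometric series converges:
  sum_{j >= 0} a * r^j = a / (1 - r).
  = 1/3 / (1 - 2/5)
  = 1/3 / (3/5)
  = 5/9.

5/9


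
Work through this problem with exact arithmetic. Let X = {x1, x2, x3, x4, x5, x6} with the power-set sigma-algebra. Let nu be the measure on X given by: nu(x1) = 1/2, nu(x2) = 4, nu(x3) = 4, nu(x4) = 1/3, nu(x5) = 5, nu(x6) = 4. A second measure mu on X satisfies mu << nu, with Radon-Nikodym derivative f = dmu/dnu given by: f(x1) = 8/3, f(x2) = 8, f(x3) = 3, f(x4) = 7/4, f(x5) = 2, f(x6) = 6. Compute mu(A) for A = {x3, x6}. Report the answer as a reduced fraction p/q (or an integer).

By the defining property of the Radon-Nikodym derivative, for every measurable set A,
  mu(A) = integral_A f dnu.
Since nu is a discrete measure concentrated on the atoms of X, the integral over A reduces to the sum
  mu(A) = sum_{x in A} f(x) * nu({x}).
Computing each term:
  x3: f(x3) * nu(x3) = 3 * 4 = 12.
  x6: f(x6) * nu(x6) = 6 * 4 = 24.
Summing: mu(A) = 12 + 24 = 36.

36


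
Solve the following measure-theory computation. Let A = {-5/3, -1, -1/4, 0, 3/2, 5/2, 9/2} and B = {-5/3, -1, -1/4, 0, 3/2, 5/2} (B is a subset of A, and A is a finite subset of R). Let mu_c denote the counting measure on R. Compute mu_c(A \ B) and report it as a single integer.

Counting measure assigns mu_c(E) = |E| (number of elements) when E is finite. For B subset A, A \ B is the set of elements of A not in B, so |A \ B| = |A| - |B|.
|A| = 7, |B| = 6, so mu_c(A \ B) = 7 - 6 = 1.

1


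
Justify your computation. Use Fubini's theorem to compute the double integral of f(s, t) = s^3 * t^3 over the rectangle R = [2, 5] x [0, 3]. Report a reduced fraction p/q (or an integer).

f(s, t) is a tensor product of a function of s and a function of t, and both factors are bounded continuous (hence Lebesgue integrable) on the rectangle, so Fubini's theorem applies:
  integral_R f d(m x m) = (integral_a1^b1 s^3 ds) * (integral_a2^b2 t^3 dt).
Inner integral in s: integral_{2}^{5} s^3 ds = (5^4 - 2^4)/4
  = 609/4.
Inner integral in t: integral_{0}^{3} t^3 dt = (3^4 - 0^4)/4
  = 81/4.
Product: (609/4) * (81/4) = 49329/16.

49329/16


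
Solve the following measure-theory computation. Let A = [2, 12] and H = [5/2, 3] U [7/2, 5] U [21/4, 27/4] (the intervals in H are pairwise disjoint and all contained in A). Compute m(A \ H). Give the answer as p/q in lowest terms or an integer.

The ambient interval has length m(A) = 12 - 2 = 10.
Since the holes are disjoint and sit inside A, by finite additivity
  m(H) = sum_i (b_i - a_i), and m(A \ H) = m(A) - m(H).
Computing the hole measures:
  m(H_1) = 3 - 5/2 = 1/2.
  m(H_2) = 5 - 7/2 = 3/2.
  m(H_3) = 27/4 - 21/4 = 3/2.
Summed: m(H) = 1/2 + 3/2 + 3/2 = 7/2.
So m(A \ H) = 10 - 7/2 = 13/2.

13/2


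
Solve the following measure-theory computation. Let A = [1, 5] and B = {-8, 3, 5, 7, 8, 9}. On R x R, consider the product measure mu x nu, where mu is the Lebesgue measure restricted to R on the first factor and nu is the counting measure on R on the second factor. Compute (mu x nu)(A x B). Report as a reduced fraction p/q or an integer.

For a measurable rectangle A x B, the product measure satisfies
  (mu x nu)(A x B) = mu(A) * nu(B).
  mu(A) = 4.
  nu(B) = 6.
  (mu x nu)(A x B) = 4 * 6 = 24.

24


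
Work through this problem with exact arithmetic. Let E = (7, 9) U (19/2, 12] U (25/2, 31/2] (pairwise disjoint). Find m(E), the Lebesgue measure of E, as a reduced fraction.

For pairwise disjoint intervals, m(union_i I_i) = sum_i m(I_i),
and m is invariant under swapping open/closed endpoints (single points have measure 0).
So m(E) = sum_i (b_i - a_i).
  I_1 has length 9 - 7 = 2.
  I_2 has length 12 - 19/2 = 5/2.
  I_3 has length 31/2 - 25/2 = 3.
Summing:
  m(E) = 2 + 5/2 + 3 = 15/2.

15/2


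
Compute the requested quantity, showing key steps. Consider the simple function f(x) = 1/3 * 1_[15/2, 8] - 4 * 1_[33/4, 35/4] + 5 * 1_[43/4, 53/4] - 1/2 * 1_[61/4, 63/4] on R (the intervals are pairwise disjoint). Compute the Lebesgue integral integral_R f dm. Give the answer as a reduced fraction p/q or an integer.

For a simple function f = sum_i c_i * 1_{A_i} with disjoint A_i,
  integral f dm = sum_i c_i * m(A_i).
Lengths of the A_i:
  m(A_1) = 8 - 15/2 = 1/2.
  m(A_2) = 35/4 - 33/4 = 1/2.
  m(A_3) = 53/4 - 43/4 = 5/2.
  m(A_4) = 63/4 - 61/4 = 1/2.
Contributions c_i * m(A_i):
  (1/3) * (1/2) = 1/6.
  (-4) * (1/2) = -2.
  (5) * (5/2) = 25/2.
  (-1/2) * (1/2) = -1/4.
Total: 1/6 - 2 + 25/2 - 1/4 = 125/12.

125/12


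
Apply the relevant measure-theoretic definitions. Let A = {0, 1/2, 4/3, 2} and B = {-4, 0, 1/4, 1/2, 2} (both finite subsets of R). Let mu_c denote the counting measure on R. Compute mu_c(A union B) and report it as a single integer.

Counting measure on a finite set equals cardinality. By inclusion-exclusion, |A union B| = |A| + |B| - |A cap B|.
|A| = 4, |B| = 5, |A cap B| = 3.
So mu_c(A union B) = 4 + 5 - 3 = 6.

6


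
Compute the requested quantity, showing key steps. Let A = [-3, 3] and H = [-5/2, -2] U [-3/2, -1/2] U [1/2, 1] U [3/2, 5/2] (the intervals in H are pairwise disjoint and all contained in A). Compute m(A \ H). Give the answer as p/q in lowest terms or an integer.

The ambient interval has length m(A) = 3 - (-3) = 6.
Since the holes are disjoint and sit inside A, by finite additivity
  m(H) = sum_i (b_i - a_i), and m(A \ H) = m(A) - m(H).
Computing the hole measures:
  m(H_1) = -2 - (-5/2) = 1/2.
  m(H_2) = -1/2 - (-3/2) = 1.
  m(H_3) = 1 - 1/2 = 1/2.
  m(H_4) = 5/2 - 3/2 = 1.
Summed: m(H) = 1/2 + 1 + 1/2 + 1 = 3.
So m(A \ H) = 6 - 3 = 3.

3


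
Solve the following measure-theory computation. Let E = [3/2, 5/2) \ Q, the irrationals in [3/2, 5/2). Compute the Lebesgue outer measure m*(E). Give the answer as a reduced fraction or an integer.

The interval I = [3/2, 5/2) has m(I) = 5/2 - 3/2 = 1 (endpoints are measure-zero, so open/closed/half-open agree). Write I = (I cap Q) u (I \ Q). The rationals in I are countable, so m*(I cap Q) = 0 (cover each rational by intervals whose total length is arbitrarily small). By countable subadditivity m*(I) <= m*(I cap Q) + m*(I \ Q), hence m*(I \ Q) >= m(I) = 1. The reverse inequality m*(I \ Q) <= m*(I) = 1 is trivial since (I \ Q) is a subset of I. Therefore m*(I \ Q) = 1.

1


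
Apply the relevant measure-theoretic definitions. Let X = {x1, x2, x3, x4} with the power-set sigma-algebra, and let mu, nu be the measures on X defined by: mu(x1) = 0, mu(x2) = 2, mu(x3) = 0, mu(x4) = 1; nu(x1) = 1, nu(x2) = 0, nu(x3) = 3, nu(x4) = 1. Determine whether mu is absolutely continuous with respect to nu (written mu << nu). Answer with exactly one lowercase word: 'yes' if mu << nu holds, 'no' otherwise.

mu << nu means: every nu-null measurable set is also mu-null; equivalently, for every atom x, if nu({x}) = 0 then mu({x}) = 0.
Checking each atom:
  x1: nu = 1 > 0 -> no constraint.
  x2: nu = 0, mu = 2 > 0 -> violates mu << nu.
  x3: nu = 3 > 0 -> no constraint.
  x4: nu = 1 > 0 -> no constraint.
The atom(s) x2 violate the condition (nu = 0 but mu > 0). Therefore mu is NOT absolutely continuous w.r.t. nu.

no
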